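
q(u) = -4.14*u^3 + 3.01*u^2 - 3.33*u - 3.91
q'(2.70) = -77.62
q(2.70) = -72.45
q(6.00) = -809.77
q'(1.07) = -11.11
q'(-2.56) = -100.14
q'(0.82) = -6.74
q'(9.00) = -955.17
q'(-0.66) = -12.71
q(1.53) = -16.79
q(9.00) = -2808.13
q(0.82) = -6.90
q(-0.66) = 0.79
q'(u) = -12.42*u^2 + 6.02*u - 3.33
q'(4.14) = -191.28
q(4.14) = -259.87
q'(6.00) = -414.33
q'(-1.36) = -34.49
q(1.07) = -9.10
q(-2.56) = 93.80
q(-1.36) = 16.60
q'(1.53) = -23.19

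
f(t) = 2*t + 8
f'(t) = 2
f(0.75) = 9.50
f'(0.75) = 2.00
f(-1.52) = 4.96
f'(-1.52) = 2.00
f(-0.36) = 7.28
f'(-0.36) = 2.00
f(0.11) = 8.22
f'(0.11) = 2.00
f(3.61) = 15.22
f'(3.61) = 2.00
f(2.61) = 13.22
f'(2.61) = 2.00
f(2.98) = 13.96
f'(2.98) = 2.00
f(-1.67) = 4.66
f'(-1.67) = 2.00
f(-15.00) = -22.00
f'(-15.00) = 2.00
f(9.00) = 26.00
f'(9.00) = 2.00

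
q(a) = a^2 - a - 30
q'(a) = 2*a - 1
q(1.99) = -28.03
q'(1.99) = 2.98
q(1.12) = -29.87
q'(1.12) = 1.24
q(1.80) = -28.56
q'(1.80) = 2.60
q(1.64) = -28.95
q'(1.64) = 2.28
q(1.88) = -28.35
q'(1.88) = 2.76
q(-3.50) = -14.25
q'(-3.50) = -8.00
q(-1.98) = -24.10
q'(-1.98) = -4.96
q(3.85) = -19.03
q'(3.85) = 6.70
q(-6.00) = 12.00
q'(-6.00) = -13.00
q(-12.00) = 126.00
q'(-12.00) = -25.00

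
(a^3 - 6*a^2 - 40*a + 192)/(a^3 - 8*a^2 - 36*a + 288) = (a - 4)/(a - 6)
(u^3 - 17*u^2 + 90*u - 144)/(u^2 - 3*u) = u - 14 + 48/u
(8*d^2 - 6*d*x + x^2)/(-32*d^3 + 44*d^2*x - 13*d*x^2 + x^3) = (-2*d + x)/(8*d^2 - 9*d*x + x^2)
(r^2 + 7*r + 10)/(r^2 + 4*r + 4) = (r + 5)/(r + 2)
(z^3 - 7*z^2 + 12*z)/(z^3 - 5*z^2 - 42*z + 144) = z*(z - 4)/(z^2 - 2*z - 48)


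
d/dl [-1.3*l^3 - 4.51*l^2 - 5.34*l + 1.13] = -3.9*l^2 - 9.02*l - 5.34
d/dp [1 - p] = -1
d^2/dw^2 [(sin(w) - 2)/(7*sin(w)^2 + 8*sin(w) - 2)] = (-49*sin(w)^5 + 448*sin(w)^4 + 350*sin(w)^3 - 364*sin(w)^2 - 560*sin(w) - 280)/(7*sin(w)^2 + 8*sin(w) - 2)^3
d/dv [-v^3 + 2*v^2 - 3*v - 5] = -3*v^2 + 4*v - 3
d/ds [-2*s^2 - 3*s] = -4*s - 3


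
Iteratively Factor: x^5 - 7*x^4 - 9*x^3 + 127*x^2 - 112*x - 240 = (x + 1)*(x^4 - 8*x^3 - x^2 + 128*x - 240) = (x - 3)*(x + 1)*(x^3 - 5*x^2 - 16*x + 80) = (x - 3)*(x + 1)*(x + 4)*(x^2 - 9*x + 20) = (x - 4)*(x - 3)*(x + 1)*(x + 4)*(x - 5)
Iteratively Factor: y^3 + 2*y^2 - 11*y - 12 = (y + 4)*(y^2 - 2*y - 3) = (y - 3)*(y + 4)*(y + 1)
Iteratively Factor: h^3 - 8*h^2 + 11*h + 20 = (h - 4)*(h^2 - 4*h - 5) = (h - 5)*(h - 4)*(h + 1)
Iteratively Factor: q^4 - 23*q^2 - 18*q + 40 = (q - 1)*(q^3 + q^2 - 22*q - 40) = (q - 1)*(q + 2)*(q^2 - q - 20) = (q - 5)*(q - 1)*(q + 2)*(q + 4)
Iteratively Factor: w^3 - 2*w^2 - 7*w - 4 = (w - 4)*(w^2 + 2*w + 1) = (w - 4)*(w + 1)*(w + 1)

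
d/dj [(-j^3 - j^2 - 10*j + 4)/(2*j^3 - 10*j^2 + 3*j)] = (12*j^4 + 34*j^3 - 127*j^2 + 80*j - 12)/(j^2*(4*j^4 - 40*j^3 + 112*j^2 - 60*j + 9))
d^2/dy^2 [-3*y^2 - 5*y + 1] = -6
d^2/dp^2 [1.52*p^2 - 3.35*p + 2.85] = 3.04000000000000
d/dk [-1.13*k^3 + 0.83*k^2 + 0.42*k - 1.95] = -3.39*k^2 + 1.66*k + 0.42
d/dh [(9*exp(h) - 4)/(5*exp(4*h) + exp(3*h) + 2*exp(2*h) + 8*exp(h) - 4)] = (-(9*exp(h) - 4)*(20*exp(3*h) + 3*exp(2*h) + 4*exp(h) + 8) + 45*exp(4*h) + 9*exp(3*h) + 18*exp(2*h) + 72*exp(h) - 36)*exp(h)/(5*exp(4*h) + exp(3*h) + 2*exp(2*h) + 8*exp(h) - 4)^2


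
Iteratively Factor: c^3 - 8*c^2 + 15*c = (c - 3)*(c^2 - 5*c) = c*(c - 3)*(c - 5)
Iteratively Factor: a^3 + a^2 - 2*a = (a)*(a^2 + a - 2) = a*(a - 1)*(a + 2)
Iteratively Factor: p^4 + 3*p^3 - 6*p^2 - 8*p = (p + 4)*(p^3 - p^2 - 2*p) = p*(p + 4)*(p^2 - p - 2) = p*(p + 1)*(p + 4)*(p - 2)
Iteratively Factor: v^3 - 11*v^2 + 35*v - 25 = (v - 5)*(v^2 - 6*v + 5) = (v - 5)^2*(v - 1)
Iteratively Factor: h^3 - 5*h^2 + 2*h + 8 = (h + 1)*(h^2 - 6*h + 8) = (h - 2)*(h + 1)*(h - 4)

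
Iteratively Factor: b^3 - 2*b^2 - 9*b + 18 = (b - 2)*(b^2 - 9) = (b - 2)*(b + 3)*(b - 3)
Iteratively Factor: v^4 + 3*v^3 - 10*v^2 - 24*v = (v + 2)*(v^3 + v^2 - 12*v) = (v + 2)*(v + 4)*(v^2 - 3*v) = (v - 3)*(v + 2)*(v + 4)*(v)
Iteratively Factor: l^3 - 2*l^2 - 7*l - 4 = (l + 1)*(l^2 - 3*l - 4) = (l - 4)*(l + 1)*(l + 1)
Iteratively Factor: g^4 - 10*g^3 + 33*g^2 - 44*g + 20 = (g - 2)*(g^3 - 8*g^2 + 17*g - 10) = (g - 2)*(g - 1)*(g^2 - 7*g + 10) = (g - 5)*(g - 2)*(g - 1)*(g - 2)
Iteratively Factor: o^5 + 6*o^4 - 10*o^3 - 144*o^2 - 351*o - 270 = (o + 3)*(o^4 + 3*o^3 - 19*o^2 - 87*o - 90) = (o - 5)*(o + 3)*(o^3 + 8*o^2 + 21*o + 18) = (o - 5)*(o + 2)*(o + 3)*(o^2 + 6*o + 9) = (o - 5)*(o + 2)*(o + 3)^2*(o + 3)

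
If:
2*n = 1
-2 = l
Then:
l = -2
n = 1/2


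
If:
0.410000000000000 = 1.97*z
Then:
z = 0.21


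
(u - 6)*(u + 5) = u^2 - u - 30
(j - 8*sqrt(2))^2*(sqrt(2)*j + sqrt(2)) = sqrt(2)*j^3 - 32*j^2 + sqrt(2)*j^2 - 32*j + 128*sqrt(2)*j + 128*sqrt(2)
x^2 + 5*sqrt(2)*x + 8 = (x + sqrt(2))*(x + 4*sqrt(2))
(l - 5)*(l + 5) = l^2 - 25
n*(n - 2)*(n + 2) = n^3 - 4*n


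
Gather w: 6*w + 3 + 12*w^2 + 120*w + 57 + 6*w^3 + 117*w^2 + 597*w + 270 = 6*w^3 + 129*w^2 + 723*w + 330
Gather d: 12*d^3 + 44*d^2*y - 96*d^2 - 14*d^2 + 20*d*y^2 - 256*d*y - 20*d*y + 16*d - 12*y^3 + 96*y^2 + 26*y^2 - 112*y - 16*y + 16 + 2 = 12*d^3 + d^2*(44*y - 110) + d*(20*y^2 - 276*y + 16) - 12*y^3 + 122*y^2 - 128*y + 18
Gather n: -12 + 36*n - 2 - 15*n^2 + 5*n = -15*n^2 + 41*n - 14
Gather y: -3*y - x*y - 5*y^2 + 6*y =-5*y^2 + y*(3 - x)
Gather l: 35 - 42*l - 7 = 28 - 42*l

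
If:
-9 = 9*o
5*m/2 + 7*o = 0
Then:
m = 14/5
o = -1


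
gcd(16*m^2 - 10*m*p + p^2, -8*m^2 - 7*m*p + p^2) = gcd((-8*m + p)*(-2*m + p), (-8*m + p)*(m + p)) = -8*m + p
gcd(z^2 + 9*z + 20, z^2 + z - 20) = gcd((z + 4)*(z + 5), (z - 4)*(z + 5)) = z + 5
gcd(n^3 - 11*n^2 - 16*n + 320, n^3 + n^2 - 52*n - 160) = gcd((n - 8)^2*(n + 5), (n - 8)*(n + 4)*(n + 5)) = n^2 - 3*n - 40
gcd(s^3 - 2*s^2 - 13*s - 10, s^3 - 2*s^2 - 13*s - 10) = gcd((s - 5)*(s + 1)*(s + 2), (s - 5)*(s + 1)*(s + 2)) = s^3 - 2*s^2 - 13*s - 10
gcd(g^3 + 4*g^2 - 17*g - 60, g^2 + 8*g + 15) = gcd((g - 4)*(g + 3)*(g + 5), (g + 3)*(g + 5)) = g^2 + 8*g + 15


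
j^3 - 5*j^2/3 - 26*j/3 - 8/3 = (j - 4)*(j + 1/3)*(j + 2)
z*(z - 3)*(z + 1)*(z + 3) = z^4 + z^3 - 9*z^2 - 9*z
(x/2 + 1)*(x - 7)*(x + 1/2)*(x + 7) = x^4/2 + 5*x^3/4 - 24*x^2 - 245*x/4 - 49/2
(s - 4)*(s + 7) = s^2 + 3*s - 28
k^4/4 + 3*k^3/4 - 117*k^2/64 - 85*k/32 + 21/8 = (k/4 + 1)*(k - 2)*(k - 3/4)*(k + 7/4)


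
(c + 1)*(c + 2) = c^2 + 3*c + 2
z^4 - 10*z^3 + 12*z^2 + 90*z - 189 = (z - 7)*(z - 3)^2*(z + 3)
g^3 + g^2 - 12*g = g*(g - 3)*(g + 4)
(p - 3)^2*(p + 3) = p^3 - 3*p^2 - 9*p + 27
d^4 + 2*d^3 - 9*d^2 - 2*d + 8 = (d - 2)*(d - 1)*(d + 1)*(d + 4)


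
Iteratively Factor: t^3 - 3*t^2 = (t - 3)*(t^2) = t*(t - 3)*(t)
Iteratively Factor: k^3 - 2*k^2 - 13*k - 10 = (k + 2)*(k^2 - 4*k - 5) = (k + 1)*(k + 2)*(k - 5)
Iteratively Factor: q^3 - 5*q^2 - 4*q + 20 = (q - 2)*(q^2 - 3*q - 10) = (q - 2)*(q + 2)*(q - 5)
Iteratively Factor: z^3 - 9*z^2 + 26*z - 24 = (z - 4)*(z^2 - 5*z + 6) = (z - 4)*(z - 2)*(z - 3)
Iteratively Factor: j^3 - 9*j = (j - 3)*(j^2 + 3*j) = (j - 3)*(j + 3)*(j)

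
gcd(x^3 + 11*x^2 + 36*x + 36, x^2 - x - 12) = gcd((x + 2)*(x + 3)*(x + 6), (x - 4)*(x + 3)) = x + 3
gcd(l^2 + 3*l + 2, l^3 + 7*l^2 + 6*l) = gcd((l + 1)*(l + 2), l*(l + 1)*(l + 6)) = l + 1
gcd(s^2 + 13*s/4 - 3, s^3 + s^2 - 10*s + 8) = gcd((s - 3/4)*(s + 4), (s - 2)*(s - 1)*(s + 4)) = s + 4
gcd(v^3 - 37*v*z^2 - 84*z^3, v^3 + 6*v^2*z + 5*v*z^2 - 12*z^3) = v^2 + 7*v*z + 12*z^2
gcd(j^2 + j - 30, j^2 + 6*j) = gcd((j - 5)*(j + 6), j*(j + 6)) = j + 6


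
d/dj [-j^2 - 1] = -2*j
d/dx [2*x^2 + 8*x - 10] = 4*x + 8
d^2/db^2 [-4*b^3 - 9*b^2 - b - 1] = -24*b - 18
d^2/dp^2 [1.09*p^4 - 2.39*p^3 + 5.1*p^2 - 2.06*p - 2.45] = 13.08*p^2 - 14.34*p + 10.2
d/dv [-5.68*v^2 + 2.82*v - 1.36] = 2.82 - 11.36*v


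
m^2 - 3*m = m*(m - 3)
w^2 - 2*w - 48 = (w - 8)*(w + 6)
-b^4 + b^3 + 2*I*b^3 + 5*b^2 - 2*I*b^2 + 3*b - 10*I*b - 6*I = (b - 3)*(b - 2*I)*(-I*b - I)^2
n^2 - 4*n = n*(n - 4)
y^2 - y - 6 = (y - 3)*(y + 2)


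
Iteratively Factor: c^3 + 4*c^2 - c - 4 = (c + 1)*(c^2 + 3*c - 4) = (c - 1)*(c + 1)*(c + 4)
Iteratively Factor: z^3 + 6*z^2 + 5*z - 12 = (z + 3)*(z^2 + 3*z - 4) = (z - 1)*(z + 3)*(z + 4)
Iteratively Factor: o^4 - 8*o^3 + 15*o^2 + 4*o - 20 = (o - 2)*(o^3 - 6*o^2 + 3*o + 10) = (o - 2)*(o + 1)*(o^2 - 7*o + 10) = (o - 5)*(o - 2)*(o + 1)*(o - 2)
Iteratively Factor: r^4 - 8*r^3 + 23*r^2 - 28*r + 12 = (r - 2)*(r^3 - 6*r^2 + 11*r - 6) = (r - 2)^2*(r^2 - 4*r + 3) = (r - 2)^2*(r - 1)*(r - 3)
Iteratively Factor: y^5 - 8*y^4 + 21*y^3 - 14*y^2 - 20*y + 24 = (y - 3)*(y^4 - 5*y^3 + 6*y^2 + 4*y - 8) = (y - 3)*(y + 1)*(y^3 - 6*y^2 + 12*y - 8) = (y - 3)*(y - 2)*(y + 1)*(y^2 - 4*y + 4) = (y - 3)*(y - 2)^2*(y + 1)*(y - 2)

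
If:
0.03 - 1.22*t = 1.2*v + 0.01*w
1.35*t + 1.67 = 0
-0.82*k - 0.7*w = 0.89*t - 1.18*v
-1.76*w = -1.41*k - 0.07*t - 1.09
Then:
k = 1.59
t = -1.24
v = 1.27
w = 1.84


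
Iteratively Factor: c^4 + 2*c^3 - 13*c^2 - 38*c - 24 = (c + 3)*(c^3 - c^2 - 10*c - 8) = (c - 4)*(c + 3)*(c^2 + 3*c + 2) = (c - 4)*(c + 2)*(c + 3)*(c + 1)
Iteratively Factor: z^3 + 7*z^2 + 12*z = (z)*(z^2 + 7*z + 12) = z*(z + 3)*(z + 4)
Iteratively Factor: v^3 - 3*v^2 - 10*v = (v - 5)*(v^2 + 2*v) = v*(v - 5)*(v + 2)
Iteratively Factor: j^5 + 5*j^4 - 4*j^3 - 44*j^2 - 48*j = (j - 3)*(j^4 + 8*j^3 + 20*j^2 + 16*j) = (j - 3)*(j + 2)*(j^3 + 6*j^2 + 8*j) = (j - 3)*(j + 2)^2*(j^2 + 4*j) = (j - 3)*(j + 2)^2*(j + 4)*(j)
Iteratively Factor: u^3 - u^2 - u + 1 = (u + 1)*(u^2 - 2*u + 1) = (u - 1)*(u + 1)*(u - 1)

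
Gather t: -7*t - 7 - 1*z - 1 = -7*t - z - 8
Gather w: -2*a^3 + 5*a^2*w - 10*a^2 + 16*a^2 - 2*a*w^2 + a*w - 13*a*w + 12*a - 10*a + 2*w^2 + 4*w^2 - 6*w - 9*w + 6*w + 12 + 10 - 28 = -2*a^3 + 6*a^2 + 2*a + w^2*(6 - 2*a) + w*(5*a^2 - 12*a - 9) - 6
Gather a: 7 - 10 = -3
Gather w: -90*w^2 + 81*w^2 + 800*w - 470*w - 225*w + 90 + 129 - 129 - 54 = -9*w^2 + 105*w + 36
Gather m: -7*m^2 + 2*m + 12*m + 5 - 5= -7*m^2 + 14*m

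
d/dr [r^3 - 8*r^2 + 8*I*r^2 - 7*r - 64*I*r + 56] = 3*r^2 + 16*r*(-1 + I) - 7 - 64*I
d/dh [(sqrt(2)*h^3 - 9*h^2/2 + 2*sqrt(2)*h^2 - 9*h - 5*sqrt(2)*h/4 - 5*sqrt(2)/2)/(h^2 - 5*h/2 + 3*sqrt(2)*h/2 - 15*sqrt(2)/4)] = (8*sqrt(2)*h^4 - 40*sqrt(2)*h^3 + 48*h^3 - 84*sqrt(2)*h^2 + 30*h^2 - 240*h + 310*sqrt(2)*h + 135 + 220*sqrt(2))/(8*h^4 - 40*h^3 + 24*sqrt(2)*h^3 - 120*sqrt(2)*h^2 + 86*h^2 - 180*h + 150*sqrt(2)*h + 225)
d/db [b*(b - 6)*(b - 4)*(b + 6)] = 4*b^3 - 12*b^2 - 72*b + 144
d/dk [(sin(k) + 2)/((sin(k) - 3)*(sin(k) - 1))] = (-4*sin(k) + cos(k)^2 + 10)*cos(k)/((sin(k) - 3)^2*(sin(k) - 1)^2)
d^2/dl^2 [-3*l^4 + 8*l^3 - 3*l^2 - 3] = -36*l^2 + 48*l - 6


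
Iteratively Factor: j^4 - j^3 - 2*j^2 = (j)*(j^3 - j^2 - 2*j) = j*(j - 2)*(j^2 + j) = j*(j - 2)*(j + 1)*(j)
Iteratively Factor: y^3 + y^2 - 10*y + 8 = (y + 4)*(y^2 - 3*y + 2) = (y - 2)*(y + 4)*(y - 1)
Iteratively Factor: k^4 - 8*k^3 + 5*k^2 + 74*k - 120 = (k - 2)*(k^3 - 6*k^2 - 7*k + 60) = (k - 2)*(k + 3)*(k^2 - 9*k + 20) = (k - 4)*(k - 2)*(k + 3)*(k - 5)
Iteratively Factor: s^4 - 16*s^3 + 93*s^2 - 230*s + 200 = (s - 5)*(s^3 - 11*s^2 + 38*s - 40) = (s - 5)^2*(s^2 - 6*s + 8) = (s - 5)^2*(s - 4)*(s - 2)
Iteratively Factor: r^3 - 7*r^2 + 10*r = (r - 5)*(r^2 - 2*r) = r*(r - 5)*(r - 2)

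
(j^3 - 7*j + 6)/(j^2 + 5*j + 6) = (j^2 - 3*j + 2)/(j + 2)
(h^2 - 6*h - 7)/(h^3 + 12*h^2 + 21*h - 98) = (h^2 - 6*h - 7)/(h^3 + 12*h^2 + 21*h - 98)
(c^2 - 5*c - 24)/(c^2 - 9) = (c - 8)/(c - 3)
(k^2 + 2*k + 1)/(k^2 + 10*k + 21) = (k^2 + 2*k + 1)/(k^2 + 10*k + 21)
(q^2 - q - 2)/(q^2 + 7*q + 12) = (q^2 - q - 2)/(q^2 + 7*q + 12)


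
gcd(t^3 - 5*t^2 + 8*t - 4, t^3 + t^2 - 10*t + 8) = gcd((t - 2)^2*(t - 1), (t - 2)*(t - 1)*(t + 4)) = t^2 - 3*t + 2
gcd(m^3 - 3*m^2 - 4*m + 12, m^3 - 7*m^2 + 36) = m^2 - m - 6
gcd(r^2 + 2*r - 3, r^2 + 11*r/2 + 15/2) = r + 3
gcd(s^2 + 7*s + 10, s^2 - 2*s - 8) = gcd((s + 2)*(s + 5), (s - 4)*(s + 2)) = s + 2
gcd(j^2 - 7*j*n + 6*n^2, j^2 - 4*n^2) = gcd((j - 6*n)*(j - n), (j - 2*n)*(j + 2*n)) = 1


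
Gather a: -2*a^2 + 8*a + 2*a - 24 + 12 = -2*a^2 + 10*a - 12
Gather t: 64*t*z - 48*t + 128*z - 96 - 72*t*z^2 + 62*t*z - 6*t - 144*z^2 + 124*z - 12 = t*(-72*z^2 + 126*z - 54) - 144*z^2 + 252*z - 108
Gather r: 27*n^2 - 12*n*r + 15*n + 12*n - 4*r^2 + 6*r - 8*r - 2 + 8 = 27*n^2 + 27*n - 4*r^2 + r*(-12*n - 2) + 6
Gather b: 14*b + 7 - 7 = 14*b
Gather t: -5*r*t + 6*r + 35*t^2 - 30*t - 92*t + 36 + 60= 6*r + 35*t^2 + t*(-5*r - 122) + 96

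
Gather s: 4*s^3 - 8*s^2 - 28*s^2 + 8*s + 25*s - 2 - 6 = 4*s^3 - 36*s^2 + 33*s - 8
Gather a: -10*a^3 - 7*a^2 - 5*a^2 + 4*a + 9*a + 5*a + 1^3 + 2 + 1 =-10*a^3 - 12*a^2 + 18*a + 4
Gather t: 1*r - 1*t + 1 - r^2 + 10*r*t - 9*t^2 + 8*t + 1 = -r^2 + r - 9*t^2 + t*(10*r + 7) + 2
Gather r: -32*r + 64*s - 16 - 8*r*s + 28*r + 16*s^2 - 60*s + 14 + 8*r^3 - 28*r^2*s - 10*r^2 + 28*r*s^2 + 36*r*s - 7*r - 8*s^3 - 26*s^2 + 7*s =8*r^3 + r^2*(-28*s - 10) + r*(28*s^2 + 28*s - 11) - 8*s^3 - 10*s^2 + 11*s - 2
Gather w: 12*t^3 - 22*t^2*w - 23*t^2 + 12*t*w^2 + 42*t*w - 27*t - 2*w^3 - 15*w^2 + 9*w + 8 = 12*t^3 - 23*t^2 - 27*t - 2*w^3 + w^2*(12*t - 15) + w*(-22*t^2 + 42*t + 9) + 8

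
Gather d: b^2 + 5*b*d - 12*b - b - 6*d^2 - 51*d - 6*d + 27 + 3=b^2 - 13*b - 6*d^2 + d*(5*b - 57) + 30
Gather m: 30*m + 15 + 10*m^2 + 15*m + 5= 10*m^2 + 45*m + 20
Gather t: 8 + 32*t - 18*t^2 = -18*t^2 + 32*t + 8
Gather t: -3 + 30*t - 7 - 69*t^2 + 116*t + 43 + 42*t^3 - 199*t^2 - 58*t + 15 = 42*t^3 - 268*t^2 + 88*t + 48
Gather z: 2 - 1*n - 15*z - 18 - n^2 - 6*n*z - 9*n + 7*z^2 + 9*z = -n^2 - 10*n + 7*z^2 + z*(-6*n - 6) - 16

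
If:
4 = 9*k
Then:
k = 4/9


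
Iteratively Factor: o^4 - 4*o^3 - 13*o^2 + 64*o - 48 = (o + 4)*(o^3 - 8*o^2 + 19*o - 12) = (o - 1)*(o + 4)*(o^2 - 7*o + 12) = (o - 4)*(o - 1)*(o + 4)*(o - 3)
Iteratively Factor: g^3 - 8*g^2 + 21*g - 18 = (g - 2)*(g^2 - 6*g + 9) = (g - 3)*(g - 2)*(g - 3)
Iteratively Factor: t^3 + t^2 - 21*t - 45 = (t - 5)*(t^2 + 6*t + 9) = (t - 5)*(t + 3)*(t + 3)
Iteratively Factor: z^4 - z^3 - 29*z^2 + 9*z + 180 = (z - 3)*(z^3 + 2*z^2 - 23*z - 60) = (z - 3)*(z + 3)*(z^2 - z - 20) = (z - 5)*(z - 3)*(z + 3)*(z + 4)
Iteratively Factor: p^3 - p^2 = (p)*(p^2 - p) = p*(p - 1)*(p)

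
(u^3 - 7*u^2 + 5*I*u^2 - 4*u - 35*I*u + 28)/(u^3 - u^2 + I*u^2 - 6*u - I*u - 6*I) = (u^2 + u*(-7 + 4*I) - 28*I)/(u^2 - u - 6)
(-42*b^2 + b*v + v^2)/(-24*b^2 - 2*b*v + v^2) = (7*b + v)/(4*b + v)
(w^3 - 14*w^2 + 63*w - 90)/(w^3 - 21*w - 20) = (w^2 - 9*w + 18)/(w^2 + 5*w + 4)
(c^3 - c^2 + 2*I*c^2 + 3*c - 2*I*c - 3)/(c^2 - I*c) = c - 1 + 3*I - 3*I/c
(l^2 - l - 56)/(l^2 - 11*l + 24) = (l + 7)/(l - 3)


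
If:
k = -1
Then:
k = -1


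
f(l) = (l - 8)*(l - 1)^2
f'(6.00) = 5.00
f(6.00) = -50.00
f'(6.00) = 5.00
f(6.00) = -50.00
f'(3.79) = -15.71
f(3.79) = -32.77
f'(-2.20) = 75.52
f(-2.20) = -104.45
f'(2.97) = -15.94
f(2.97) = -19.52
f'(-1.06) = 41.57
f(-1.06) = -38.45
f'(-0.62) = 30.55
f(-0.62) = -22.62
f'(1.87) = -9.91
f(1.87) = -4.64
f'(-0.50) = 27.75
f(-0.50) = -19.12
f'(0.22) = 12.75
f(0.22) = -4.73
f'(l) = (l - 8)*(2*l - 2) + (l - 1)^2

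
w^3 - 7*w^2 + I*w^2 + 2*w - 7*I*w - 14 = (w - 7)*(w - I)*(w + 2*I)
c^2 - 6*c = c*(c - 6)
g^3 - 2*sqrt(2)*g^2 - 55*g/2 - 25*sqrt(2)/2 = (g - 5*sqrt(2))*(g + sqrt(2)/2)*(g + 5*sqrt(2)/2)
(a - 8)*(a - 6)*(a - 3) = a^3 - 17*a^2 + 90*a - 144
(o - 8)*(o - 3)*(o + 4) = o^3 - 7*o^2 - 20*o + 96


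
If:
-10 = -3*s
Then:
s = 10/3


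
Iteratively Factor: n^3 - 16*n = (n - 4)*(n^2 + 4*n) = (n - 4)*(n + 4)*(n)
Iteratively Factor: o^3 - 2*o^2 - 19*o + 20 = (o - 1)*(o^2 - o - 20) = (o - 5)*(o - 1)*(o + 4)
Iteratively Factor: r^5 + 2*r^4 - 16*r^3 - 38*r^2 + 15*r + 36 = (r + 3)*(r^4 - r^3 - 13*r^2 + r + 12) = (r + 3)^2*(r^3 - 4*r^2 - r + 4) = (r - 1)*(r + 3)^2*(r^2 - 3*r - 4) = (r - 4)*(r - 1)*(r + 3)^2*(r + 1)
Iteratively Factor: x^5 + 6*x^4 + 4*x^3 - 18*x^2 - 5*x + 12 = (x + 1)*(x^4 + 5*x^3 - x^2 - 17*x + 12) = (x - 1)*(x + 1)*(x^3 + 6*x^2 + 5*x - 12) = (x - 1)*(x + 1)*(x + 4)*(x^2 + 2*x - 3) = (x - 1)^2*(x + 1)*(x + 4)*(x + 3)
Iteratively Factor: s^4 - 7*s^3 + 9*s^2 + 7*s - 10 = (s - 2)*(s^3 - 5*s^2 - s + 5) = (s - 5)*(s - 2)*(s^2 - 1) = (s - 5)*(s - 2)*(s - 1)*(s + 1)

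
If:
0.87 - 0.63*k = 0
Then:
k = 1.38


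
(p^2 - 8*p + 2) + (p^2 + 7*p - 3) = 2*p^2 - p - 1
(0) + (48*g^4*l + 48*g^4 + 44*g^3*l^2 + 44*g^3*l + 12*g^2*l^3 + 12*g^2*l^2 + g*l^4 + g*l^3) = 48*g^4*l + 48*g^4 + 44*g^3*l^2 + 44*g^3*l + 12*g^2*l^3 + 12*g^2*l^2 + g*l^4 + g*l^3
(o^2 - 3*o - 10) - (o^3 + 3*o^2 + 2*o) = -o^3 - 2*o^2 - 5*o - 10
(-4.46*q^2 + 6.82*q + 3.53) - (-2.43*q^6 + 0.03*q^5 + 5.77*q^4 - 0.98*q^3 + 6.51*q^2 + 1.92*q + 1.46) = 2.43*q^6 - 0.03*q^5 - 5.77*q^4 + 0.98*q^3 - 10.97*q^2 + 4.9*q + 2.07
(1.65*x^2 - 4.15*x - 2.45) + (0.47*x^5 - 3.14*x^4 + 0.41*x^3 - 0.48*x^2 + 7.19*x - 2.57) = 0.47*x^5 - 3.14*x^4 + 0.41*x^3 + 1.17*x^2 + 3.04*x - 5.02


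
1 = 1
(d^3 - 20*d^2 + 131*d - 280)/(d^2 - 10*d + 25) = (d^2 - 15*d + 56)/(d - 5)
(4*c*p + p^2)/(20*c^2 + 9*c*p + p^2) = p/(5*c + p)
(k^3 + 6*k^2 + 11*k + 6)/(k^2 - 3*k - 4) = (k^2 + 5*k + 6)/(k - 4)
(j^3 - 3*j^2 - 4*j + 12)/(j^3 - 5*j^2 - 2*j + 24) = (j - 2)/(j - 4)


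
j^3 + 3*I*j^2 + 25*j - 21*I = (j - 3*I)*(j - I)*(j + 7*I)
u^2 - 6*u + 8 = (u - 4)*(u - 2)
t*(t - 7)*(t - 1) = t^3 - 8*t^2 + 7*t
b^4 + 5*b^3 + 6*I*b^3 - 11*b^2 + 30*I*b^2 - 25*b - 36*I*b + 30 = (b + 6)*(b + 5*I)*(-I*b + 1)*(I*b - I)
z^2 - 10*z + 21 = (z - 7)*(z - 3)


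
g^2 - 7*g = g*(g - 7)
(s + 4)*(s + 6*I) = s^2 + 4*s + 6*I*s + 24*I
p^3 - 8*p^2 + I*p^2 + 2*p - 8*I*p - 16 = (p - 8)*(p - I)*(p + 2*I)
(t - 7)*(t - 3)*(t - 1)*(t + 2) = t^4 - 9*t^3 + 9*t^2 + 41*t - 42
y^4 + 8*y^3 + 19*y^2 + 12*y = y*(y + 1)*(y + 3)*(y + 4)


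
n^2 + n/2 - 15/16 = (n - 3/4)*(n + 5/4)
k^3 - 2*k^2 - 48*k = k*(k - 8)*(k + 6)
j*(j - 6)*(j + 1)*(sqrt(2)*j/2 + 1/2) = sqrt(2)*j^4/2 - 5*sqrt(2)*j^3/2 + j^3/2 - 3*sqrt(2)*j^2 - 5*j^2/2 - 3*j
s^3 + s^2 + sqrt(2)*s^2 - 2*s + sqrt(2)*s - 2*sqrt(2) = (s - 1)*(s + 2)*(s + sqrt(2))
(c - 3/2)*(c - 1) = c^2 - 5*c/2 + 3/2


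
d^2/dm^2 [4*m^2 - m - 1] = 8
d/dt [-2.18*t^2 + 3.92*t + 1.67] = 3.92 - 4.36*t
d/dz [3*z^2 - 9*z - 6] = 6*z - 9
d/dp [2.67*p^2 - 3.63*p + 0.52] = 5.34*p - 3.63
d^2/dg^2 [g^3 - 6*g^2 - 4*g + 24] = 6*g - 12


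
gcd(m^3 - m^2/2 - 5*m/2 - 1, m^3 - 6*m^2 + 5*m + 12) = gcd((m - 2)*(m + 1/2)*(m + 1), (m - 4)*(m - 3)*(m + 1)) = m + 1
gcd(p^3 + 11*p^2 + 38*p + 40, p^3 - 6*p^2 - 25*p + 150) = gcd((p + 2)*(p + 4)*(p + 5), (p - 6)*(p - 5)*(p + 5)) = p + 5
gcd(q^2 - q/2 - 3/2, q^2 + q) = q + 1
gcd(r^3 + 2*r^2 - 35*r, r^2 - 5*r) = r^2 - 5*r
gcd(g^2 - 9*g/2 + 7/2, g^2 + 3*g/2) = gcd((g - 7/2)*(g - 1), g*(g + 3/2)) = 1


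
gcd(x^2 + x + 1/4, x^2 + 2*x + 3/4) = x + 1/2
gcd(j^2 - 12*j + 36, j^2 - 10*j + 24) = j - 6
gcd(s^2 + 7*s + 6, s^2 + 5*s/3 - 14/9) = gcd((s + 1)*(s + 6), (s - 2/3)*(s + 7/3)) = 1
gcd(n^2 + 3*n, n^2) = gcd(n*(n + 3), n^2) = n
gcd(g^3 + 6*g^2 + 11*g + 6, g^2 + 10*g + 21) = g + 3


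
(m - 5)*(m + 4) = m^2 - m - 20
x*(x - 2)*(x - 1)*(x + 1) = x^4 - 2*x^3 - x^2 + 2*x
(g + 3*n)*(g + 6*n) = g^2 + 9*g*n + 18*n^2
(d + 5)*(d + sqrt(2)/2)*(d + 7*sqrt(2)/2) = d^3 + 5*d^2 + 4*sqrt(2)*d^2 + 7*d/2 + 20*sqrt(2)*d + 35/2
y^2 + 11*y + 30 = (y + 5)*(y + 6)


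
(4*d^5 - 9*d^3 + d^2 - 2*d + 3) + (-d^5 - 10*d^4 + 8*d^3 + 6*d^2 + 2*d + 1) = 3*d^5 - 10*d^4 - d^3 + 7*d^2 + 4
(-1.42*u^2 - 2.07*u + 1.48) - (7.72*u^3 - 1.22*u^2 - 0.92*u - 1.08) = -7.72*u^3 - 0.2*u^2 - 1.15*u + 2.56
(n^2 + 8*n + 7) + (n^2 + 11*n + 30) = 2*n^2 + 19*n + 37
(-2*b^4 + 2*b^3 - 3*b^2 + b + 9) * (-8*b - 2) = 16*b^5 - 12*b^4 + 20*b^3 - 2*b^2 - 74*b - 18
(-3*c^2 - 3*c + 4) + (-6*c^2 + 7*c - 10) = -9*c^2 + 4*c - 6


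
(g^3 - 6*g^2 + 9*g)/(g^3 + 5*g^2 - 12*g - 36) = g*(g - 3)/(g^2 + 8*g + 12)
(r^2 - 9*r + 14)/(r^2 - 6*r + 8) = (r - 7)/(r - 4)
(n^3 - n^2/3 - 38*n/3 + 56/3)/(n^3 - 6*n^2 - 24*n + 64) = (n - 7/3)/(n - 8)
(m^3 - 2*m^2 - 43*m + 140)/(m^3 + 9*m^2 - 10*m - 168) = (m - 5)/(m + 6)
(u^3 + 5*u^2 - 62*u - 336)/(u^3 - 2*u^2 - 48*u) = (u + 7)/u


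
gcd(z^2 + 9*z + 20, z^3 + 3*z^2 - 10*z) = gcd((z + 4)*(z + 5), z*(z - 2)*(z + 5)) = z + 5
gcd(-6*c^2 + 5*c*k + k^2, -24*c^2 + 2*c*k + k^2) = 6*c + k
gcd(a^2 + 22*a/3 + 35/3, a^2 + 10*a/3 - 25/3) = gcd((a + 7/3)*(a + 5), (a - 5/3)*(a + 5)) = a + 5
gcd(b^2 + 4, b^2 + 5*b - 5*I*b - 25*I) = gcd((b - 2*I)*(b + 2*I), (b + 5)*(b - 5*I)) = 1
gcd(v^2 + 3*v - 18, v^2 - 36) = v + 6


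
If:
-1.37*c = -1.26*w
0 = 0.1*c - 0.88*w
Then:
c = 0.00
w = 0.00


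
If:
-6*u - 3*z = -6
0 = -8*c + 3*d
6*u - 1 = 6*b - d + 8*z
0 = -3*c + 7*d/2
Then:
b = 5/6 - 11*z/6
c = 0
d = 0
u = 1 - z/2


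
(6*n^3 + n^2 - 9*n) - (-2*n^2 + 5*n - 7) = 6*n^3 + 3*n^2 - 14*n + 7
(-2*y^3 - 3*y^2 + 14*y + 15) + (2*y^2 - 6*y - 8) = -2*y^3 - y^2 + 8*y + 7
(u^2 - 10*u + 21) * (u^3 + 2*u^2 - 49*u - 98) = u^5 - 8*u^4 - 48*u^3 + 434*u^2 - 49*u - 2058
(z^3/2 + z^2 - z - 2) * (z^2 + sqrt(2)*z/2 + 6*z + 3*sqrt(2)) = z^5/2 + sqrt(2)*z^4/4 + 4*z^4 + 2*sqrt(2)*z^3 + 5*z^3 - 8*z^2 + 5*sqrt(2)*z^2/2 - 12*z - 4*sqrt(2)*z - 6*sqrt(2)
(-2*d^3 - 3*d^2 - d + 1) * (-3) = 6*d^3 + 9*d^2 + 3*d - 3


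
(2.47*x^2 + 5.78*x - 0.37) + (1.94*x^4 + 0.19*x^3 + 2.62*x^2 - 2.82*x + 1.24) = 1.94*x^4 + 0.19*x^3 + 5.09*x^2 + 2.96*x + 0.87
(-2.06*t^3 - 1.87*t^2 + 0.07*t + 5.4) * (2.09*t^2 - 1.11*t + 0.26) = -4.3054*t^5 - 1.6217*t^4 + 1.6864*t^3 + 10.7221*t^2 - 5.9758*t + 1.404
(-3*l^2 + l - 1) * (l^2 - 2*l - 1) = -3*l^4 + 7*l^3 + l + 1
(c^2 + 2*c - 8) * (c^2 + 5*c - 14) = c^4 + 7*c^3 - 12*c^2 - 68*c + 112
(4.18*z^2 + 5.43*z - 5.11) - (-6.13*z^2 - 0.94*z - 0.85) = 10.31*z^2 + 6.37*z - 4.26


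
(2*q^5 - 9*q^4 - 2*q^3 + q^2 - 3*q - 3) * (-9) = -18*q^5 + 81*q^4 + 18*q^3 - 9*q^2 + 27*q + 27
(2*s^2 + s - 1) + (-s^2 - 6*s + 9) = s^2 - 5*s + 8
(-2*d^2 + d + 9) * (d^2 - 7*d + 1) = -2*d^4 + 15*d^3 - 62*d + 9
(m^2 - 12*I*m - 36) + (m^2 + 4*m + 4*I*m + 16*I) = 2*m^2 + 4*m - 8*I*m - 36 + 16*I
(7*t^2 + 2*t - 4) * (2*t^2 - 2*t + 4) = 14*t^4 - 10*t^3 + 16*t^2 + 16*t - 16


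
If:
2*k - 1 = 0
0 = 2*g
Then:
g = 0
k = 1/2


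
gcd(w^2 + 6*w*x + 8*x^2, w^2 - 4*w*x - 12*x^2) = w + 2*x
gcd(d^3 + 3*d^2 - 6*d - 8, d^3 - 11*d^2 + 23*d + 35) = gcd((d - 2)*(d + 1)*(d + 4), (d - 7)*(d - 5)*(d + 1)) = d + 1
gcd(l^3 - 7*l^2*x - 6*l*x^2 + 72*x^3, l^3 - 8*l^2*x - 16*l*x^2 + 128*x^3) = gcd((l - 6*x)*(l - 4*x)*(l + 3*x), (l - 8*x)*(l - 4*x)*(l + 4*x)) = -l + 4*x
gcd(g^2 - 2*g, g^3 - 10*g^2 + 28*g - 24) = g - 2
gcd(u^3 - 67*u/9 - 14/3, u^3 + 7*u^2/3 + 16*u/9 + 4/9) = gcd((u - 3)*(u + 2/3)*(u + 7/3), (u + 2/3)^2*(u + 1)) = u + 2/3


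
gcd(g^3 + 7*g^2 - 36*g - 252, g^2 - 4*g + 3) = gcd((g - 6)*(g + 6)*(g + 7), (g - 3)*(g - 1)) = 1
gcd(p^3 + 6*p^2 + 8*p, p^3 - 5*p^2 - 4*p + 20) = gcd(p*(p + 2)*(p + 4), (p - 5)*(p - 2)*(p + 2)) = p + 2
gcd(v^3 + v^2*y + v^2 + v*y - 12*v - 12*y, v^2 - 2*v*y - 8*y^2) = 1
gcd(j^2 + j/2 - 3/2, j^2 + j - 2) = j - 1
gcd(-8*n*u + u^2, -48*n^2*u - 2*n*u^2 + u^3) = -8*n*u + u^2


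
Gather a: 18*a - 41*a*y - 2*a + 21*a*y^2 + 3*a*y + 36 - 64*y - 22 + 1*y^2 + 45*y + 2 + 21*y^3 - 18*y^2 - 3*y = a*(21*y^2 - 38*y + 16) + 21*y^3 - 17*y^2 - 22*y + 16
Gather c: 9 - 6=3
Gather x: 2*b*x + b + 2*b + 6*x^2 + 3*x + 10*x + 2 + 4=3*b + 6*x^2 + x*(2*b + 13) + 6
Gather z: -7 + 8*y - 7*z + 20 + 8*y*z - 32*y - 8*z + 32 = -24*y + z*(8*y - 15) + 45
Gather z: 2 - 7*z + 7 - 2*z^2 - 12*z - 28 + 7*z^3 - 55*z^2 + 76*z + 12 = 7*z^3 - 57*z^2 + 57*z - 7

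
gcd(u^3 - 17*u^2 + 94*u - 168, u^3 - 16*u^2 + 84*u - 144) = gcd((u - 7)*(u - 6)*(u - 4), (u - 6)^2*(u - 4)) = u^2 - 10*u + 24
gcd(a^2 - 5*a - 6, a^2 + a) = a + 1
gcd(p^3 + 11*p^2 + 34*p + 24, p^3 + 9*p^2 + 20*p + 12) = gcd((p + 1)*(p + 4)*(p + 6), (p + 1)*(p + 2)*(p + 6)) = p^2 + 7*p + 6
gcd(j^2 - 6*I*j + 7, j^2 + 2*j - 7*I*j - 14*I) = j - 7*I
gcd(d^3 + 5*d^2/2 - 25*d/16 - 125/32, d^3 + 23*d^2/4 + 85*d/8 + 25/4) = d^2 + 15*d/4 + 25/8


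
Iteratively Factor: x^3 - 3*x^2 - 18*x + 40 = (x + 4)*(x^2 - 7*x + 10) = (x - 5)*(x + 4)*(x - 2)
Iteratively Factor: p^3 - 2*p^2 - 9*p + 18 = (p - 2)*(p^2 - 9) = (p - 2)*(p + 3)*(p - 3)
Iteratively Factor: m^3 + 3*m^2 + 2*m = (m + 1)*(m^2 + 2*m) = (m + 1)*(m + 2)*(m)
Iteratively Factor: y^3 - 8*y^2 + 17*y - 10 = (y - 5)*(y^2 - 3*y + 2) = (y - 5)*(y - 1)*(y - 2)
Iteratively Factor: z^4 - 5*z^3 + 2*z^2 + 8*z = (z - 4)*(z^3 - z^2 - 2*z) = z*(z - 4)*(z^2 - z - 2) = z*(z - 4)*(z - 2)*(z + 1)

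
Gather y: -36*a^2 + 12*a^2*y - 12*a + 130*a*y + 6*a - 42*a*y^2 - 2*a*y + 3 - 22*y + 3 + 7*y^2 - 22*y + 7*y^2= -36*a^2 - 6*a + y^2*(14 - 42*a) + y*(12*a^2 + 128*a - 44) + 6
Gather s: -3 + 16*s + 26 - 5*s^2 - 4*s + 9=-5*s^2 + 12*s + 32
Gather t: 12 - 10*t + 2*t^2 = 2*t^2 - 10*t + 12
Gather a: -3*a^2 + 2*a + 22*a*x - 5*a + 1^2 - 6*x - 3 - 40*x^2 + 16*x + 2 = -3*a^2 + a*(22*x - 3) - 40*x^2 + 10*x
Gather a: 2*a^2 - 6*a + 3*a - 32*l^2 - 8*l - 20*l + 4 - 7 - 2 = 2*a^2 - 3*a - 32*l^2 - 28*l - 5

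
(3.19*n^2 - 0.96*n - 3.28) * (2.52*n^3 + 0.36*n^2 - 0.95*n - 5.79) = 8.0388*n^5 - 1.2708*n^4 - 11.6417*n^3 - 18.7389*n^2 + 8.6744*n + 18.9912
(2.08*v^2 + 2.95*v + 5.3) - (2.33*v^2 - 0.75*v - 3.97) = -0.25*v^2 + 3.7*v + 9.27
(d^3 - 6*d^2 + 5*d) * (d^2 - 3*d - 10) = d^5 - 9*d^4 + 13*d^3 + 45*d^2 - 50*d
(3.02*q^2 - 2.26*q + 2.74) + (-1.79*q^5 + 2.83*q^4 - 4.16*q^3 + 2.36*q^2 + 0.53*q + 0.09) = -1.79*q^5 + 2.83*q^4 - 4.16*q^3 + 5.38*q^2 - 1.73*q + 2.83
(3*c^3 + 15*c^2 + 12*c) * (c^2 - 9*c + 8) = 3*c^5 - 12*c^4 - 99*c^3 + 12*c^2 + 96*c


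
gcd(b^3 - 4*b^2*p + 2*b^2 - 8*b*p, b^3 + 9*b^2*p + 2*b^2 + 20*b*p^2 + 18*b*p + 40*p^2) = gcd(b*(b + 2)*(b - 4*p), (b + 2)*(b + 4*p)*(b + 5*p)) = b + 2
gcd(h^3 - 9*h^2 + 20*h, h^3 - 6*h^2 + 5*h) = h^2 - 5*h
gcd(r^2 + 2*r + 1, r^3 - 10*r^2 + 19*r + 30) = r + 1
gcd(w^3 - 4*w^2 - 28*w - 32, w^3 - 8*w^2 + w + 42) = w + 2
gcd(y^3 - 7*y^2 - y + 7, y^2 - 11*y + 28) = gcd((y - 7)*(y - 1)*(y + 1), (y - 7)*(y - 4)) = y - 7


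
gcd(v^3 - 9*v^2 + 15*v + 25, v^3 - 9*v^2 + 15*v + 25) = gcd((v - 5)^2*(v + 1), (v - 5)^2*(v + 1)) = v^3 - 9*v^2 + 15*v + 25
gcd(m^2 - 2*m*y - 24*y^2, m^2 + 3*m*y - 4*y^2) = m + 4*y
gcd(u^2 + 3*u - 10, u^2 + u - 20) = u + 5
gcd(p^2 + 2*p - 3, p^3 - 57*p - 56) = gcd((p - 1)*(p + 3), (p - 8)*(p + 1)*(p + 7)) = 1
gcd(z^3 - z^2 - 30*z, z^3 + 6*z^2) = z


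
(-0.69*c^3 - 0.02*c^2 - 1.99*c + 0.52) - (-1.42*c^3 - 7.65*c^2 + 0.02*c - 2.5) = 0.73*c^3 + 7.63*c^2 - 2.01*c + 3.02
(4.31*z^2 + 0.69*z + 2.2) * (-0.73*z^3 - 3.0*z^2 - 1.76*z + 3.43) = -3.1463*z^5 - 13.4337*z^4 - 11.2616*z^3 + 6.9689*z^2 - 1.5053*z + 7.546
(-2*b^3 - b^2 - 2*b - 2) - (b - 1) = -2*b^3 - b^2 - 3*b - 1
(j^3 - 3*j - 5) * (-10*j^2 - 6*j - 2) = -10*j^5 - 6*j^4 + 28*j^3 + 68*j^2 + 36*j + 10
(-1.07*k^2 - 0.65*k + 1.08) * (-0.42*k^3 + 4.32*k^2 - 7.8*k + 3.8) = 0.4494*k^5 - 4.3494*k^4 + 5.0844*k^3 + 5.6696*k^2 - 10.894*k + 4.104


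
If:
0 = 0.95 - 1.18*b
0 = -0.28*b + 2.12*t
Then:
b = 0.81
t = 0.11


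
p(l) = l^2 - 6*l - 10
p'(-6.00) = -18.00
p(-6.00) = 62.00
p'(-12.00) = -30.00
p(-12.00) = 206.00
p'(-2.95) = -11.90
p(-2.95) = 16.40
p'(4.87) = 3.74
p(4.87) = -15.50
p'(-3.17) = -12.34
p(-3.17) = 19.07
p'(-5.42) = -16.84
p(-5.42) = 51.90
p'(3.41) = 0.82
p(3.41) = -18.83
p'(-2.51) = -11.02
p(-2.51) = 11.36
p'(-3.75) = -13.50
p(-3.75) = 26.56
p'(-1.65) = -9.30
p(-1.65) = 2.62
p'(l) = 2*l - 6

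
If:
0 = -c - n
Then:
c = -n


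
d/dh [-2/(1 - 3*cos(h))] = 6*sin(h)/(3*cos(h) - 1)^2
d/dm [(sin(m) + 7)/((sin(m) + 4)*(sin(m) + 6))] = (-14*sin(m) + cos(m)^2 - 47)*cos(m)/((sin(m) + 4)^2*(sin(m) + 6)^2)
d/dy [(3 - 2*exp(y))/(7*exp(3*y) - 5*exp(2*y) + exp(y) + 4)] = ((2*exp(y) - 3)*(21*exp(2*y) - 10*exp(y) + 1) - 14*exp(3*y) + 10*exp(2*y) - 2*exp(y) - 8)*exp(y)/(7*exp(3*y) - 5*exp(2*y) + exp(y) + 4)^2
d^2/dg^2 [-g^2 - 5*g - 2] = -2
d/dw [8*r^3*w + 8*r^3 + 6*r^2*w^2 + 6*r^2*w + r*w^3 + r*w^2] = r*(8*r^2 + 12*r*w + 6*r + 3*w^2 + 2*w)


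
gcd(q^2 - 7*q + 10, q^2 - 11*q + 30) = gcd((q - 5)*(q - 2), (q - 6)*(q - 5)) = q - 5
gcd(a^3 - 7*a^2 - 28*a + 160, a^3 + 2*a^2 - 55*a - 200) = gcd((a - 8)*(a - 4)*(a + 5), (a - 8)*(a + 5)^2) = a^2 - 3*a - 40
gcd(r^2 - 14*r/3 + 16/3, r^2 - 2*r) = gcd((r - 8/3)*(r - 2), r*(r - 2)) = r - 2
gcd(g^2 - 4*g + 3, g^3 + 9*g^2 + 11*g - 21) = g - 1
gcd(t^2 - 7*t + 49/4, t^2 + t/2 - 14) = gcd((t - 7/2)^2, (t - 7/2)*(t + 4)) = t - 7/2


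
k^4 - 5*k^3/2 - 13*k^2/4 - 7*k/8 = k*(k - 7/2)*(k + 1/2)^2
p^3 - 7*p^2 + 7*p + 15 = (p - 5)*(p - 3)*(p + 1)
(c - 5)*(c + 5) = c^2 - 25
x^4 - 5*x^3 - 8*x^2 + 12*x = x*(x - 6)*(x - 1)*(x + 2)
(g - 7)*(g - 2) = g^2 - 9*g + 14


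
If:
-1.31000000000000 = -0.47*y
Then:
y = 2.79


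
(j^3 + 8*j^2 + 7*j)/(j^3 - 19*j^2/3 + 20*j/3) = 3*(j^2 + 8*j + 7)/(3*j^2 - 19*j + 20)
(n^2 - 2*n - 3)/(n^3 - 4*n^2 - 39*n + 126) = (n + 1)/(n^2 - n - 42)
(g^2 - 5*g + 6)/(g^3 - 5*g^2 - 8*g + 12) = (g^2 - 5*g + 6)/(g^3 - 5*g^2 - 8*g + 12)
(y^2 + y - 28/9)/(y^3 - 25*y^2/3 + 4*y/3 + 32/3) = (y + 7/3)/(y^2 - 7*y - 8)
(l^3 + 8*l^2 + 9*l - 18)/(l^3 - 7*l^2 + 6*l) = (l^2 + 9*l + 18)/(l*(l - 6))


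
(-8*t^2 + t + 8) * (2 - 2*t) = 16*t^3 - 18*t^2 - 14*t + 16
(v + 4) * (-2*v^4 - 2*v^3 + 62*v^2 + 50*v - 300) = -2*v^5 - 10*v^4 + 54*v^3 + 298*v^2 - 100*v - 1200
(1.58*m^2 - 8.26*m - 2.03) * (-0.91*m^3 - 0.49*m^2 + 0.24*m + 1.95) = -1.4378*m^5 + 6.7424*m^4 + 6.2739*m^3 + 2.0933*m^2 - 16.5942*m - 3.9585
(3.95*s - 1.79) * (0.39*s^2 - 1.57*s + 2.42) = 1.5405*s^3 - 6.8996*s^2 + 12.3693*s - 4.3318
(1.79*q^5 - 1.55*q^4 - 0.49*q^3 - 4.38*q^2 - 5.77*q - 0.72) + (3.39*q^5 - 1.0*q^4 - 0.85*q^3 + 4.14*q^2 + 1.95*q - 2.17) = 5.18*q^5 - 2.55*q^4 - 1.34*q^3 - 0.24*q^2 - 3.82*q - 2.89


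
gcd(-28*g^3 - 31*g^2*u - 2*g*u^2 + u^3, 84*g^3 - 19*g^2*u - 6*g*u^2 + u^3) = -28*g^2 - 3*g*u + u^2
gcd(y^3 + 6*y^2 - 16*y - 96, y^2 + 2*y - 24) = y^2 + 2*y - 24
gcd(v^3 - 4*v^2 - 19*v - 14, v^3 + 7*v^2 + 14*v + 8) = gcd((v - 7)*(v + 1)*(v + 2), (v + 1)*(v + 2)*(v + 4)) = v^2 + 3*v + 2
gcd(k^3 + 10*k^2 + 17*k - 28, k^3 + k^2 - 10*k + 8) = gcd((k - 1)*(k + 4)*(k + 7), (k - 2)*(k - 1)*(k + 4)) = k^2 + 3*k - 4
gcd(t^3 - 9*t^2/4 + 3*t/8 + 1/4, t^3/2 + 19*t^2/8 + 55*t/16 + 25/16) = 1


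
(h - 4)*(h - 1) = h^2 - 5*h + 4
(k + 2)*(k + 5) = k^2 + 7*k + 10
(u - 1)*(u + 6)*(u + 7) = u^3 + 12*u^2 + 29*u - 42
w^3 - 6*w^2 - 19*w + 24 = (w - 8)*(w - 1)*(w + 3)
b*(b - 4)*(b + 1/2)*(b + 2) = b^4 - 3*b^3/2 - 9*b^2 - 4*b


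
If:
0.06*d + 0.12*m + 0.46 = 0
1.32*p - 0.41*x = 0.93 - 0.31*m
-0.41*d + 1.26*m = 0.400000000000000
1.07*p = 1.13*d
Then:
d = -5.03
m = -1.32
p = -5.31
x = -20.36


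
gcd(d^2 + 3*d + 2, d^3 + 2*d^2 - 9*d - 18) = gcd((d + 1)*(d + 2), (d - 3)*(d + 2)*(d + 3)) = d + 2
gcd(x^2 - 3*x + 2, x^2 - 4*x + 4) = x - 2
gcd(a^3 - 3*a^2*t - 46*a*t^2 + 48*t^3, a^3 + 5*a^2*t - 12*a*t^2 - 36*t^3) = a + 6*t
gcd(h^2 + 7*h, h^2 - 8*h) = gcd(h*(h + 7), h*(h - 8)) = h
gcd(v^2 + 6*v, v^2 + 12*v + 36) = v + 6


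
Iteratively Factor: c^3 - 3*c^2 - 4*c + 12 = (c - 2)*(c^2 - c - 6) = (c - 3)*(c - 2)*(c + 2)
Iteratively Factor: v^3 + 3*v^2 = (v)*(v^2 + 3*v) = v^2*(v + 3)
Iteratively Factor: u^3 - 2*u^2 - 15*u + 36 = (u - 3)*(u^2 + u - 12) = (u - 3)*(u + 4)*(u - 3)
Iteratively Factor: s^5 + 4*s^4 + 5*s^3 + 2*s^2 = (s)*(s^4 + 4*s^3 + 5*s^2 + 2*s) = s*(s + 1)*(s^3 + 3*s^2 + 2*s) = s*(s + 1)*(s + 2)*(s^2 + s) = s*(s + 1)^2*(s + 2)*(s)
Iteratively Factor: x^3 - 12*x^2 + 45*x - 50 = (x - 5)*(x^2 - 7*x + 10) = (x - 5)^2*(x - 2)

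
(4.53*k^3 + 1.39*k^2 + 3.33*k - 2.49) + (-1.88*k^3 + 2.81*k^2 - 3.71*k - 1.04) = 2.65*k^3 + 4.2*k^2 - 0.38*k - 3.53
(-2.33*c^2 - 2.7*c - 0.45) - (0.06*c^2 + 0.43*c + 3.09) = -2.39*c^2 - 3.13*c - 3.54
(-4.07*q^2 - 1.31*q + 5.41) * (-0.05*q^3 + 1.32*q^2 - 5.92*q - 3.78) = 0.2035*q^5 - 5.3069*q^4 + 22.0947*q^3 + 30.281*q^2 - 27.0754*q - 20.4498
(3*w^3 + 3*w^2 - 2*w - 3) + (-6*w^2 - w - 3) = 3*w^3 - 3*w^2 - 3*w - 6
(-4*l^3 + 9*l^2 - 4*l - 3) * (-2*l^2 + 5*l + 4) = 8*l^5 - 38*l^4 + 37*l^3 + 22*l^2 - 31*l - 12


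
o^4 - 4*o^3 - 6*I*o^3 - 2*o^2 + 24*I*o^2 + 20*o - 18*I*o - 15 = (o - 3)*(o - 1)*(o - 5*I)*(o - I)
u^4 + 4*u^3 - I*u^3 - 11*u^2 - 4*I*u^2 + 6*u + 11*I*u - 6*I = (u - 1)^2*(u + 6)*(u - I)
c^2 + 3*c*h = c*(c + 3*h)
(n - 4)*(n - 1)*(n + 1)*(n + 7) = n^4 + 3*n^3 - 29*n^2 - 3*n + 28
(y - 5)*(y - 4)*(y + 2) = y^3 - 7*y^2 + 2*y + 40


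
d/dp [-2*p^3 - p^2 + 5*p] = -6*p^2 - 2*p + 5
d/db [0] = 0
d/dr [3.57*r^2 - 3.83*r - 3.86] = 7.14*r - 3.83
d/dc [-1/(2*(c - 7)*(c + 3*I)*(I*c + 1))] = (I*(c - 7)*(c + 3*I) + (c - 7)*(I*c + 1) + (c + 3*I)*(I*c + 1))/(2*(c - 7)^2*(c + 3*I)^2*(I*c + 1)^2)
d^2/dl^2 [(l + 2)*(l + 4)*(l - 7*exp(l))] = -7*l^2*exp(l) - 70*l*exp(l) + 6*l - 154*exp(l) + 12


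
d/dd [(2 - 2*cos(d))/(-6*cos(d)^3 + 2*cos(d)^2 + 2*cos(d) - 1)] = 8*(12*cos(d)^3 - 20*cos(d)^2 + 4*cos(d) + 1)*sin(d)/(5*cos(d) - 2*cos(2*d) + 3*cos(3*d))^2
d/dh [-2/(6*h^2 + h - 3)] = 2*(12*h + 1)/(6*h^2 + h - 3)^2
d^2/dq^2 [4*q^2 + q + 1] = 8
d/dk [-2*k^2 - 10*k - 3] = -4*k - 10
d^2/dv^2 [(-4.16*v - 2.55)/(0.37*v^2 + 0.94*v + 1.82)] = (-(0.74*v + 0.94)*(1.48*v + 1.88)*(4.16*v + 2.55) + (9.2352*v + 9.7078)*(0.37*v^2 + 0.94*v + 1.82))/(0.37*v^2 + 0.94*v + 1.82)^3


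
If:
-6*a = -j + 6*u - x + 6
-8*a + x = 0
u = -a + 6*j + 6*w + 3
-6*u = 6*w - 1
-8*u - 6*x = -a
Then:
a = 320/1467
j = -3118/1467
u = -1880/1467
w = 4249/2934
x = 2560/1467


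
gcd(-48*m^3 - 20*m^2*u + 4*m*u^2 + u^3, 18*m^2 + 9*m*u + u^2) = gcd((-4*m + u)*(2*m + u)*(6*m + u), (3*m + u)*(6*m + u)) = 6*m + u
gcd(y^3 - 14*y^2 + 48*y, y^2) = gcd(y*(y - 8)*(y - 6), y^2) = y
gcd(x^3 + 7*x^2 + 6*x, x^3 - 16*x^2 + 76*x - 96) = 1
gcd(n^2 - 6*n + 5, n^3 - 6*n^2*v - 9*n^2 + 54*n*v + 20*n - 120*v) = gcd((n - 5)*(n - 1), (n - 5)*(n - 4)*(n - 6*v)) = n - 5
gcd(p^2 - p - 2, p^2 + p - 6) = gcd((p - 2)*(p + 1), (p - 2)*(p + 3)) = p - 2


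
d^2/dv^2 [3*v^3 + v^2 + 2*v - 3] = 18*v + 2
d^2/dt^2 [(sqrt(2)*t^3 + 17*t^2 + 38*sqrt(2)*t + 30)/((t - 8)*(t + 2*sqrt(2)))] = 4*(52*t^3 + 38*sqrt(2)*t^3 + 429*t^2 + 312*sqrt(2)*t^2 + 858*sqrt(2)*t + 1464*t + 568 + 976*sqrt(2))/(t^6 - 24*t^5 + 6*sqrt(2)*t^5 - 144*sqrt(2)*t^4 + 216*t^4 - 1088*t^3 + 1168*sqrt(2)*t^3 - 3456*sqrt(2)*t^2 + 4608*t^2 - 12288*t + 3072*sqrt(2)*t - 8192*sqrt(2))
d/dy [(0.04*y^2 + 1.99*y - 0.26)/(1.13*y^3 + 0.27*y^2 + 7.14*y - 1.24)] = (-0.0452*y^4 - 4.4974*y^3 + 0.6297*y^2 + 0.0411999999999999*y - 0.6112)/(1.2769*y^6 + 0.6102*y^5 + 16.2093*y^4 + 1.0532*y^3 + 50.31*y^2 - 17.7072*y + 1.5376)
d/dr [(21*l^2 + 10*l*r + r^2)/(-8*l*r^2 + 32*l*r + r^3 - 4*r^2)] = (-2*r*(5*l + r)*(8*l*r - 32*l - r^2 + 4*r) + (21*l^2 + 10*l*r + r^2)*(16*l*r - 32*l - 3*r^2 + 8*r))/(r^2*(8*l*r - 32*l - r^2 + 4*r)^2)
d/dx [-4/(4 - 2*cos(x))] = 2*sin(x)/(cos(x) - 2)^2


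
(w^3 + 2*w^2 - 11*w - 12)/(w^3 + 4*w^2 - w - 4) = (w - 3)/(w - 1)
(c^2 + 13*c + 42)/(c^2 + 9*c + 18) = (c + 7)/(c + 3)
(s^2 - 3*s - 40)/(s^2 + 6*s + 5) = (s - 8)/(s + 1)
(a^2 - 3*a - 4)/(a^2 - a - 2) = (a - 4)/(a - 2)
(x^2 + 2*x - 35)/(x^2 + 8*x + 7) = (x - 5)/(x + 1)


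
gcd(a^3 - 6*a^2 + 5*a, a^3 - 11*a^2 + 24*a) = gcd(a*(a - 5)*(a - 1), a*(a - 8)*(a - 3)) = a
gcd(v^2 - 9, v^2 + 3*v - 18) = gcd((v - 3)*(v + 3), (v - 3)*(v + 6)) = v - 3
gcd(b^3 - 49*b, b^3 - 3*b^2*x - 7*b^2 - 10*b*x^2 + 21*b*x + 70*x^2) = b - 7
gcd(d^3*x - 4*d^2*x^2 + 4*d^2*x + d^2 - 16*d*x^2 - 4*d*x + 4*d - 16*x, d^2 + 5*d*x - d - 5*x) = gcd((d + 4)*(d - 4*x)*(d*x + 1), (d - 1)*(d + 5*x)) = 1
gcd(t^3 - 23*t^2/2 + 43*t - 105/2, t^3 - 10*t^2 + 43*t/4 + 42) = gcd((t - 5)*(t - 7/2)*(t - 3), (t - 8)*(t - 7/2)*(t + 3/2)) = t - 7/2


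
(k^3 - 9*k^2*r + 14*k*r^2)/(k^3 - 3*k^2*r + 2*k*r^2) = (-k + 7*r)/(-k + r)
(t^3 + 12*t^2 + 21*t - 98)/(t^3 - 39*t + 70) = (t + 7)/(t - 5)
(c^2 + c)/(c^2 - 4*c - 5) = c/(c - 5)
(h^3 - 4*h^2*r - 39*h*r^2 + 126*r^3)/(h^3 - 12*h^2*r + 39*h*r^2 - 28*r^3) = (h^2 + 3*h*r - 18*r^2)/(h^2 - 5*h*r + 4*r^2)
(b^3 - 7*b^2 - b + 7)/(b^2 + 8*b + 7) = (b^2 - 8*b + 7)/(b + 7)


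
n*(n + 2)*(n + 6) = n^3 + 8*n^2 + 12*n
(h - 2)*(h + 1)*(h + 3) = h^3 + 2*h^2 - 5*h - 6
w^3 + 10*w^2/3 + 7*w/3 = w*(w + 1)*(w + 7/3)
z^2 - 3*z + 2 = (z - 2)*(z - 1)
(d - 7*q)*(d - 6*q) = d^2 - 13*d*q + 42*q^2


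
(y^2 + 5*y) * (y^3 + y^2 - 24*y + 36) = y^5 + 6*y^4 - 19*y^3 - 84*y^2 + 180*y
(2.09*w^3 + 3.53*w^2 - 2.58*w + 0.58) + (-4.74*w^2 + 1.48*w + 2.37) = 2.09*w^3 - 1.21*w^2 - 1.1*w + 2.95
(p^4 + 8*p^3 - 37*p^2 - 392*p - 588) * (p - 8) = p^5 - 101*p^3 - 96*p^2 + 2548*p + 4704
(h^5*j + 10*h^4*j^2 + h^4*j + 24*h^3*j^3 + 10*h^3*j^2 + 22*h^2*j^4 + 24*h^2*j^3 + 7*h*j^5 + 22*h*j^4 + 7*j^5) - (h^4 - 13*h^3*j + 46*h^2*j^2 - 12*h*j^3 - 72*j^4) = h^5*j + 10*h^4*j^2 + h^4*j - h^4 + 24*h^3*j^3 + 10*h^3*j^2 + 13*h^3*j + 22*h^2*j^4 + 24*h^2*j^3 - 46*h^2*j^2 + 7*h*j^5 + 22*h*j^4 + 12*h*j^3 + 7*j^5 + 72*j^4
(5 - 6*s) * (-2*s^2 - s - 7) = 12*s^3 - 4*s^2 + 37*s - 35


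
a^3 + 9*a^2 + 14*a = a*(a + 2)*(a + 7)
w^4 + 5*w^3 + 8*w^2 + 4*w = w*(w + 1)*(w + 2)^2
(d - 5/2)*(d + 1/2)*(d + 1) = d^3 - d^2 - 13*d/4 - 5/4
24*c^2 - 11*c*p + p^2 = (-8*c + p)*(-3*c + p)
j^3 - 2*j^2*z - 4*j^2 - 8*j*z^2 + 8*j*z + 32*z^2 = (j - 4)*(j - 4*z)*(j + 2*z)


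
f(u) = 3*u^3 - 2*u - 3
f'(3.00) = 79.00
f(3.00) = 72.00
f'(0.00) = -2.00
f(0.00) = -3.00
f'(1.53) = 19.07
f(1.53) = 4.68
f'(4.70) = 196.81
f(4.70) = 299.07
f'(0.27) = -1.34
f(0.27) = -3.48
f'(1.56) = 19.90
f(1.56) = 5.27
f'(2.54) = 56.06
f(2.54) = 41.08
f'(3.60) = 114.64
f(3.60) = 129.77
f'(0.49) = 0.16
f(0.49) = -3.63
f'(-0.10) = -1.91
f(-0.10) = -2.80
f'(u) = 9*u^2 - 2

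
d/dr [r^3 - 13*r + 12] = 3*r^2 - 13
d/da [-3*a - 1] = -3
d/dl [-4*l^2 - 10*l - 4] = -8*l - 10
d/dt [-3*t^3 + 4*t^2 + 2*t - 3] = -9*t^2 + 8*t + 2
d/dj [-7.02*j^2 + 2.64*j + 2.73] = 2.64 - 14.04*j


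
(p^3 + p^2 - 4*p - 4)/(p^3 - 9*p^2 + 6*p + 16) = (p + 2)/(p - 8)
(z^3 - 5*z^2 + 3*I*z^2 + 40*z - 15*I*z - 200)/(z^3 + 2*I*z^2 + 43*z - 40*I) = (z - 5)/(z - I)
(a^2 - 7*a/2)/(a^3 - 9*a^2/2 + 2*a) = (2*a - 7)/(2*a^2 - 9*a + 4)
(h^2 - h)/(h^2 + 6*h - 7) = h/(h + 7)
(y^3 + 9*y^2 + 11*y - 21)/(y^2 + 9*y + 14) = (y^2 + 2*y - 3)/(y + 2)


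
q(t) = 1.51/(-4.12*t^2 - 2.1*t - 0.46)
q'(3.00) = 0.02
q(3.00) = -0.03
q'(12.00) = 0.00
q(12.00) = -0.00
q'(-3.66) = -0.02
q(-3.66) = -0.03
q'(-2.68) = -0.05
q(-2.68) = -0.06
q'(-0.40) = -23.17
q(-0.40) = -5.41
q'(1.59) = 0.11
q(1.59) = -0.11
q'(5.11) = 0.00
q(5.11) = -0.01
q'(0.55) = 1.22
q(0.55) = -0.53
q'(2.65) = 0.03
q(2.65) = -0.04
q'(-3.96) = -0.01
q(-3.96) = -0.03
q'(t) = 1.51*(8.24*t + 2.1)/(-4.12*t^2 - 2.1*t - 0.46)^2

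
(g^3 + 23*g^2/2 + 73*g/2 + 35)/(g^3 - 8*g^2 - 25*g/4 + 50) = 2*(g^2 + 9*g + 14)/(2*g^2 - 21*g + 40)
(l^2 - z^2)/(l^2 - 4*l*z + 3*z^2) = (-l - z)/(-l + 3*z)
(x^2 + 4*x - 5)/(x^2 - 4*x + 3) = (x + 5)/(x - 3)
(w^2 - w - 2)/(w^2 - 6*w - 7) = (w - 2)/(w - 7)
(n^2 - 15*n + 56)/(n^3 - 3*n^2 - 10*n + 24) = (n^2 - 15*n + 56)/(n^3 - 3*n^2 - 10*n + 24)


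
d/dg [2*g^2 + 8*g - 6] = 4*g + 8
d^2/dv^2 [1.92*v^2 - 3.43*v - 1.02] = 3.84000000000000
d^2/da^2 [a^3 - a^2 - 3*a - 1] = 6*a - 2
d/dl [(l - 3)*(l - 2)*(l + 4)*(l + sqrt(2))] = 4*l^3 - 3*l^2 + 3*sqrt(2)*l^2 - 28*l - 2*sqrt(2)*l - 14*sqrt(2) + 24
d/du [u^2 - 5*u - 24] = 2*u - 5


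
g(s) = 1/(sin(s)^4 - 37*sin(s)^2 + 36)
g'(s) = (-4*sin(s)^3*cos(s) + 74*sin(s)*cos(s))/(sin(s)^4 - 37*sin(s)^2 + 36)^2 = 2*(cos(2*s) + 36)*sin(s)*cos(s)/(sin(s)^4 - 37*sin(s)^2 + 36)^2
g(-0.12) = 0.03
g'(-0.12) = -0.01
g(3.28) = 0.03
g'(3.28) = 0.01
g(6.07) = 0.03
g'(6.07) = -0.01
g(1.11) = 0.14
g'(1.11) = 0.58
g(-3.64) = 0.04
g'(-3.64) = -0.04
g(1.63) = 8.16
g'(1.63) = -275.37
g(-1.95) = 0.21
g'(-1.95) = 1.05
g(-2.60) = 0.04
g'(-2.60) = 0.05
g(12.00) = 0.04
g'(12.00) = -0.05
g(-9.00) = 0.03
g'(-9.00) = 0.03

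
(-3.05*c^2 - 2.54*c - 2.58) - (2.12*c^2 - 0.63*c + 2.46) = -5.17*c^2 - 1.91*c - 5.04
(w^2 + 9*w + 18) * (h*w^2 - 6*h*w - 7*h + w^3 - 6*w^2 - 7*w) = h*w^4 + 3*h*w^3 - 43*h*w^2 - 171*h*w - 126*h + w^5 + 3*w^4 - 43*w^3 - 171*w^2 - 126*w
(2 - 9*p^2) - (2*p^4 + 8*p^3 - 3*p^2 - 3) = -2*p^4 - 8*p^3 - 6*p^2 + 5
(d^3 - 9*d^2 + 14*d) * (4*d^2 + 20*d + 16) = 4*d^5 - 16*d^4 - 108*d^3 + 136*d^2 + 224*d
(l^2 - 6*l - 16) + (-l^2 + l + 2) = -5*l - 14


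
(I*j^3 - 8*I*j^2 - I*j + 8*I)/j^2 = I*(j^3 - 8*j^2 - j + 8)/j^2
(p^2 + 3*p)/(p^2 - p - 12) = p/(p - 4)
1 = 1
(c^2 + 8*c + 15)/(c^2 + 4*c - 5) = (c + 3)/(c - 1)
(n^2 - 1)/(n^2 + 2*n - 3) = (n + 1)/(n + 3)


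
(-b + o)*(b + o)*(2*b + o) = -2*b^3 - b^2*o + 2*b*o^2 + o^3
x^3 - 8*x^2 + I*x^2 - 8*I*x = x*(x - 8)*(x + I)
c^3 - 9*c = c*(c - 3)*(c + 3)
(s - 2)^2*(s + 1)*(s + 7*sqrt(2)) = s^4 - 3*s^3 + 7*sqrt(2)*s^3 - 21*sqrt(2)*s^2 + 4*s + 28*sqrt(2)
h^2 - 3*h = h*(h - 3)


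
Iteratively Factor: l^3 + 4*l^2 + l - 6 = (l + 2)*(l^2 + 2*l - 3) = (l - 1)*(l + 2)*(l + 3)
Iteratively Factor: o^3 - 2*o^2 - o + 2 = (o + 1)*(o^2 - 3*o + 2) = (o - 2)*(o + 1)*(o - 1)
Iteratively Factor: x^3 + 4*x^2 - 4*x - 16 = (x - 2)*(x^2 + 6*x + 8) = (x - 2)*(x + 2)*(x + 4)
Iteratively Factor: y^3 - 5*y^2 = (y)*(y^2 - 5*y) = y*(y - 5)*(y)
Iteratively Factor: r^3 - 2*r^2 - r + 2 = (r + 1)*(r^2 - 3*r + 2) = (r - 1)*(r + 1)*(r - 2)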